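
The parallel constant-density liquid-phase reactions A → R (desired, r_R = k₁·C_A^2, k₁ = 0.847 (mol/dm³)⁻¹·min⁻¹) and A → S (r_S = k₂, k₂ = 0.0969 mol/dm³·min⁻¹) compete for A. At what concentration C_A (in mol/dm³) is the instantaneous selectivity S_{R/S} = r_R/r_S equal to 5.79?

0.814 mol/dm³

S_{R/S} = (k₁/k₂)·C_A^2 ⇒ C_A = (S·k₂/k₁)^(0.5).
= (5.79×0.0969/0.847)^(0.5) = (0.6624)^(0.5) = 0.814 mol/dm³.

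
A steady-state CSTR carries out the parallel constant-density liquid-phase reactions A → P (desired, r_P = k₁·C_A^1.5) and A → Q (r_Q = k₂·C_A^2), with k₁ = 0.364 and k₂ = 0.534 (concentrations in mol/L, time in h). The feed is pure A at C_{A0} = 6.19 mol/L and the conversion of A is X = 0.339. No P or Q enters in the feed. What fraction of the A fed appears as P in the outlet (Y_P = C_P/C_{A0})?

Exit C_A = C_{A0}(1−X) = 6.19×0.661 = 4.092 mol/L.
In a CSTR the entire volume is at exit conditions, so r_P = 0.364×4.092^1.5 = 3.013 and r_Q = 0.534×4.092^2 = 8.940.
Fraction of consumed A going to P: r_P/(r_P+r_Q) = 0.2520.
C_P = 0.2520·C_{A0}·X = 0.2520×6.19×0.339 = 0.529 mol/L; Y_P = C_P/C_{A0} = 0.0854.

0.0854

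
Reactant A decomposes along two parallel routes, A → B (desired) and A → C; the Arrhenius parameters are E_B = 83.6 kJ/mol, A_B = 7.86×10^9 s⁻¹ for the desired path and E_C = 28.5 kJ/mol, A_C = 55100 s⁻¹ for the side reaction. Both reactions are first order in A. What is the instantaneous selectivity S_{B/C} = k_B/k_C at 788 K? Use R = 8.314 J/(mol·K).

31.7

k_B/k_C = (A_B/A_C)·exp[−(E_B−E_C)/(RT)] = (A_B/A_C)·exp[(E_C−E_B)/(RT)].
(E_C−E_B)/(RT) = (28.5−83.6)×10³/(8.314×788) = -55100/6551 = -8.410.
k_B/k_C = (7.86×10^9/55100)·exp(-8.410) = 1.426×10^5 × 2.225×10^-4 = 31.7.
Since E_B > E_C, raising the temperature improves selectivity toward B.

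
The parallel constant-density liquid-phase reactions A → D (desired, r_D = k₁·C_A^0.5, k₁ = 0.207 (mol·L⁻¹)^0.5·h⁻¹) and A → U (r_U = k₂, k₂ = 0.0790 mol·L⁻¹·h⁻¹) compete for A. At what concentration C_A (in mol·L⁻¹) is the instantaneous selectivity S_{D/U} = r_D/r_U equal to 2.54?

S_{D/U} = (k₁/k₂)·C_A^0.5 ⇒ C_A = (S·k₂/k₁)^(2).
= (2.54×0.0790/0.207)^(2) = (0.9694)^(2) = 0.940 mol·L⁻¹.

0.940 mol·L⁻¹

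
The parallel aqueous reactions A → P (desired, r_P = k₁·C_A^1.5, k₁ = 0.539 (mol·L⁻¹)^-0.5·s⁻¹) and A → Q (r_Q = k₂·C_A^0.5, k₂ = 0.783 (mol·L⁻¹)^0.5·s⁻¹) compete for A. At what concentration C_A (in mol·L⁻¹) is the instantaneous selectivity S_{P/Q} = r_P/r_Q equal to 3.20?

4.65 mol·L⁻¹

S_{P/Q} = (k₁/k₂)·C_A ⇒ C_A = S·k₂/k₁.
= 3.20×0.783/0.539 = 4.65 mol·L⁻¹.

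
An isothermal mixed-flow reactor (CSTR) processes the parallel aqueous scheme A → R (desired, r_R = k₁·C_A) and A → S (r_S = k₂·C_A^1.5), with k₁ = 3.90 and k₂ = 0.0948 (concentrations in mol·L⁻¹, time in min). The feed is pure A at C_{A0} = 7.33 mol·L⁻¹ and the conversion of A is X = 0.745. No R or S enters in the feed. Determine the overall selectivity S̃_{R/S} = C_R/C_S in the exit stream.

30.1

Exit C_A = C_{A0}(1−X) = 7.33×0.255 = 1.869 mol·L⁻¹.
In a CSTR the entire volume is at exit conditions, so r_R = 3.90×1.869 = 7.290 and r_S = 0.0948×1.869^1.5 = 0.2423.
Overall selectivity = C_R/C_S = r_Rτ/(r_Sτ) = r_R/r_S = 30.1.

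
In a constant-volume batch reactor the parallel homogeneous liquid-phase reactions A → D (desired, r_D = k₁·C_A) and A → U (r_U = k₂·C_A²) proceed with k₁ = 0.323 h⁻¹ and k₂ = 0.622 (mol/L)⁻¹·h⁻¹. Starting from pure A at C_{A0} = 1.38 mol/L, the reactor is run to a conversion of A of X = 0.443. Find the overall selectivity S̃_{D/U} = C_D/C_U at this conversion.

0.492

C_A = C_{A0}(1−X) = 0.7687 mol/L.
Along a PFR/batch, dC_D/dC_A = −r_D/(r_D+r_U) = −k₁/(k₁+k₂·C_A).
Integrating from C_{A0} to C_A: C_D = (0.323/0.622)·ln[(0.323+0.622·1.38)/(0.323+0.622·0.769)] = 0.5193·ln(1.181/0.8011) = 0.2017 mol/L.
C_U = (C_{A0}−C_A)−C_D = 0.4096 mol/L; S̃_{D/U} = 0.2017/0.4096 = 0.492.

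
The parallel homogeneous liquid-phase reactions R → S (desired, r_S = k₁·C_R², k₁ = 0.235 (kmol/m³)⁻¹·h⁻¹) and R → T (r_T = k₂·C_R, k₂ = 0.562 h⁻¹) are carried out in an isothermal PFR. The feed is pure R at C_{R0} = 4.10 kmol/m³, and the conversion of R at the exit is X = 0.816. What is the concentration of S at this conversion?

C_R = C_{R0}(1−X) = 0.7544 kmol/m³.
Along a PFR/batch, dC_T/dC_R = −r_T/(r_S+r_T) = −k₂/(k₂+k₁·C_R).
Integrating from C_{R0} to C_R: C_T = (0.562/0.235)·ln[(0.562+0.235·4.10)/(0.562+0.235·0.754)] = 2.391·ln(1.526/0.7393) = 1.732 kmol/m³.
Then C_S = (C_{R0}−C_R) − C_T = 3.346 − 1.732 = 1.613 kmol/m³.

1.61 kmol/m³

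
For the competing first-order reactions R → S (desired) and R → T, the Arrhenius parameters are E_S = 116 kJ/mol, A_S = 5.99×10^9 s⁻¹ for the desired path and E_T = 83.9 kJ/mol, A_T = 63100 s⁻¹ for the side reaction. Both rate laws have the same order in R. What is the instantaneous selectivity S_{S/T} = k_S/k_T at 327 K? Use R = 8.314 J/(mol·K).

0.707

With equal orders, S_{S/T} = k_S/k_T = (A_S/A_T)·exp[(E_T−E_S)/(RT)].
(E_T−E_S)/(RT) = (83.9−116)×10³/(8.314×327) = -32100/2719 = -11.81.
k_S/k_T = (5.99×10^9/63100)·exp(-11.81) = 94929 × 7.451×10^-6 = 0.707.
Since E_S > E_T, raising the temperature improves selectivity toward S.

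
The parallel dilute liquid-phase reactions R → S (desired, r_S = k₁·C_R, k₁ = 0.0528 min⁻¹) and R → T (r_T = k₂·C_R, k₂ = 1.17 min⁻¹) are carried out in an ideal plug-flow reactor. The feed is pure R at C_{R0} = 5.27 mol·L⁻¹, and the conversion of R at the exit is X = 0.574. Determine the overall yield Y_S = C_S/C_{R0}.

C_R = C_{R0}(1−X) = 2.245 mol·L⁻¹.
Both paths are first order in R, so the instantaneous fraction to S is constant: dC_S/d(−C_R) = k₁/(k₁+k₂) = 0.04318.
C_S = 0.04318·(C_{R0}−C_R) = 0.04318×3.025 = 0.131 mol·L⁻¹.
Y_S = C_S/C_{R0} = 0.1306/5.27 = 0.0248.

0.0248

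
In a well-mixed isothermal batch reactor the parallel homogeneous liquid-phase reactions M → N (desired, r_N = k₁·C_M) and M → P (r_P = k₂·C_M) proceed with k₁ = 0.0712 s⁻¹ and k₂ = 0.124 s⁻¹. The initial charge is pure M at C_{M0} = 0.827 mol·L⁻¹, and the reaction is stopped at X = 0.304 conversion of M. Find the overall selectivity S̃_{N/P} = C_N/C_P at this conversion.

C_M = C_{M0}(1−X) = 0.5756 mol·L⁻¹.
Both paths are first order in M, so the instantaneous fraction to N is constant: dC_N/d(−C_M) = k₁/(k₁+k₂) = 0.3648.
C_N = 0.3648·(C_{M0}−C_M) = 0.3648×0.2514 = 0.0917 mol·L⁻¹.
C_P = (C_{M0}−C_M)−C_N = 0.1597 mol·L⁻¹; S̃_{N/P} = 0.09170/0.1597 = 0.574.

0.574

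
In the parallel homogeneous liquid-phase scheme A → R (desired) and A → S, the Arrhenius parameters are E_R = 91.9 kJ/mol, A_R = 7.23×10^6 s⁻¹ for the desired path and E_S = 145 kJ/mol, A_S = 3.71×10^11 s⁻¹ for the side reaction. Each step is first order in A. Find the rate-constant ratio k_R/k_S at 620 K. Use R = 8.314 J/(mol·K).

Since both paths have the same order in A, the concentration cancels and S_{R/S} = k_R/k_S = (A_R/A_S)·exp[(E_S−E_R)/(RT)].
(E_S−E_R)/(RT) = (145−91.9)×10³/(8.314×620) = 53100/5155 = 10.30.
k_R/k_S = (7.23×10^6/3.71×10^11)·exp(10.30) = 1.949×10^-5 × 29772 = 0.580.

0.580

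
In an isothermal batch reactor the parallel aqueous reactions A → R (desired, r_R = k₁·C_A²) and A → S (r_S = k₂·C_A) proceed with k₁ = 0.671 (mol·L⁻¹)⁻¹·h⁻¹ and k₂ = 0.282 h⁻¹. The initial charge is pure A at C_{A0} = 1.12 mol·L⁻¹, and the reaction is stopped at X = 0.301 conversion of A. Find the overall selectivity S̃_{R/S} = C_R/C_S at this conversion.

C_A = C_{A0}(1−X) = 0.7829 mol·L⁻¹.
Along a PFR/batch, dC_S/dC_A = −r_S/(r_R+r_S) = −k₂/(k₂+k₁·C_A).
Integrating from C_{A0} to C_A: C_S = (0.282/0.671)·ln[(0.282+0.671·1.12)/(0.282+0.671·0.783)] = 0.4203·ln(1.034/0.8073) = 0.1038 mol·L⁻¹.
Then C_R = (C_{A0}−C_A) − C_S = 0.3371 − 0.1038 = 0.2333 mol·L⁻¹.
S̃_{R/S} = C_R/C_S = 0.2333/0.1038 = 2.25.

2.25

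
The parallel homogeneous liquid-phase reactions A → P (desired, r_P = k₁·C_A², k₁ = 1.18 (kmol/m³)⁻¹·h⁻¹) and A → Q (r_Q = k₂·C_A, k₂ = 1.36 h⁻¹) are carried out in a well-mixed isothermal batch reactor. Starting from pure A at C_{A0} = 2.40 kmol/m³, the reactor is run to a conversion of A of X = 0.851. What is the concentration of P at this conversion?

C_A = C_{A0}(1−X) = 0.3576 kmol/m³.
Along a PFR/batch, dC_Q/dC_A = −r_Q/(r_P+r_Q) = −k₂/(k₂+k₁·C_A).
Integrating from C_{A0} to C_A: C_Q = (1.36/1.18)·ln[(1.36+1.18·2.40)/(1.36+1.18·0.358)] = 1.153·ln(4.192/1.782) = 0.9860 kmol/m³.
Then C_P = (C_{A0}−C_A) − C_Q = 2.042 − 0.9860 = 1.056 kmol/m³.

1.06 kmol/m³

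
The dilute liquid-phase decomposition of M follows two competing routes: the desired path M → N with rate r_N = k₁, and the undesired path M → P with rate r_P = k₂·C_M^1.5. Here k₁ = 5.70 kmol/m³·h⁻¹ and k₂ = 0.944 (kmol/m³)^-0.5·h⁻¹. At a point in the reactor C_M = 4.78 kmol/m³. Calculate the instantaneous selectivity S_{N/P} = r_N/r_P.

S_{N/P} = r_N/r_P = (k₁)/(k₂·C_M^1.5) = (k₁/k₂)·C_M^-1.5.
= (5.70) / (0.944×4.780^1.5) = 5.700/9.865 = 0.578.

0.578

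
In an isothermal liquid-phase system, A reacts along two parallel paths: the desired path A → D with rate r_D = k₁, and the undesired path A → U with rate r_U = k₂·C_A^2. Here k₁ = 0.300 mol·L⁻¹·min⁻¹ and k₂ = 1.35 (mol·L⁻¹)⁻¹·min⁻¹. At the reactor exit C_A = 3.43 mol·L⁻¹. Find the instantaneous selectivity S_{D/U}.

S_{D/U} = r_D/r_U = (k₁)/(k₂·C_A^2) = (k₁/k₂)·C_A^-2.
= (0.300) / (1.35×3.430^2) = 0.3000/15.88 = 0.0189.
The undesired path is higher order in A, so low C_A (CSTR or dilute feed) favours D.

0.0189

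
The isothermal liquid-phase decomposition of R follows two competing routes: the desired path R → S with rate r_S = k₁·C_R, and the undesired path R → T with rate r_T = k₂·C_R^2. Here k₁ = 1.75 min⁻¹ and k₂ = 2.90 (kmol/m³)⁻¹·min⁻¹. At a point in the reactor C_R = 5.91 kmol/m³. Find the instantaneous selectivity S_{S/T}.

0.102

S_{S/T} = r_S/r_T = (k₁·C_R)/(k₂·C_R^2) = (k₁/k₂)·C_R⁻¹.
= (1.75×5.910) / (2.90×5.910^2) = 10.34/101.3 = 0.102.
The undesired path is higher order in R, so low C_R (CSTR or dilute feed) favours S.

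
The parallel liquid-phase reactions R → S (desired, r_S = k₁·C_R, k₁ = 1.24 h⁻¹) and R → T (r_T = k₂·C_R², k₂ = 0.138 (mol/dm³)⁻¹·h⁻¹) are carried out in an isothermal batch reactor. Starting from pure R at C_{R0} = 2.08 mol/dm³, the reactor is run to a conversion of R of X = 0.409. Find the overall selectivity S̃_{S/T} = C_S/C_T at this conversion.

5.45

C_R = C_{R0}(1−X) = 1.229 mol/dm³.
Along a PFR/batch, dC_S/dC_R = −r_S/(r_S+r_T) = −k₁/(k₁+k₂·C_R).
Integrating from C_{R0} to C_R: C_S = (1.24/0.138)·ln[(1.24+0.138·2.08)/(1.24+0.138·1.23)] = 8.986·ln(1.527/1.410) = 0.7188 mol/dm³.
C_T = (C_{R0}−C_R)−C_S = 0.1319 mol/dm³; S̃_{S/T} = 0.7188/0.1319 = 5.45.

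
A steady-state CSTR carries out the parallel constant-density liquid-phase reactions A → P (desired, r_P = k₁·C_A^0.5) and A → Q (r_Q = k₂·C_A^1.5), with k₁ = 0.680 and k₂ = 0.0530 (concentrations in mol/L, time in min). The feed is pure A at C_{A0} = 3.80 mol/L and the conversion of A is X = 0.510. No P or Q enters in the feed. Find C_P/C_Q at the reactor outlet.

Exit C_A = C_{A0}(1−X) = 3.80×0.490 = 1.862 mol/L.
Rates in a CSTR are evaluated at the outlet concentration: r_P = 0.680×1.862^0.5 = 0.9279, r_Q = 0.0530×1.862^1.5 = 0.1347.
Overall selectivity = C_P/C_Q = r_Pτ/(r_Qτ) = r_P/r_Q = 6.89.

6.89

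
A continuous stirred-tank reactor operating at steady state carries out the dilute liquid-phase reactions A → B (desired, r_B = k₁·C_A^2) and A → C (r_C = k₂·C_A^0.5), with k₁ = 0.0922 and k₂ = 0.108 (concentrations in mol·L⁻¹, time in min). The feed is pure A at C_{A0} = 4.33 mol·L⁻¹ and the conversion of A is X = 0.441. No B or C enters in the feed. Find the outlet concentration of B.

Exit C_A = C_{A0}(1−X) = 4.33×0.559 = 2.420 mol·L⁻¹.
A CSTR operates uniformly at the exit composition, giving r_B = 0.5402 and r_C = 0.1680 (each k·C_A^n at C_A = 2.420).
Fraction of consumed A going to B: r_B/(r_B+r_C) = 0.7627.
C_B = 0.7627·C_{A0}·X = 0.7627×4.33×0.441 = 1.46 mol·L⁻¹.

1.46 mol·L⁻¹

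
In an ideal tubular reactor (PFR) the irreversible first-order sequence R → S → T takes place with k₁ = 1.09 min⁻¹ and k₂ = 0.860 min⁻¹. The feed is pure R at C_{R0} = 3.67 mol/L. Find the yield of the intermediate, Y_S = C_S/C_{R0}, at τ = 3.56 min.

Solving the coupled first-order balances gives C_S(τ) = [k₁/(k₂−k₁)]·C_{R0}·(e^(−k₁τ) − e^(−k₂τ)).
e^(−k₁τ) = e^(−1.09×3.56) = e^(−3.880) = 0.02064; e^(−k₂τ) = e^(−3.062) = 0.04681.
C_S = 1.09×3.67/(0.860−1.09) × (0.02064−0.04681) = (-17.39)×(-0.02617) = 0.4552 mol/L.
Y_S = C_S/C_{R0} = 0.4552/3.67 = 0.124.

0.124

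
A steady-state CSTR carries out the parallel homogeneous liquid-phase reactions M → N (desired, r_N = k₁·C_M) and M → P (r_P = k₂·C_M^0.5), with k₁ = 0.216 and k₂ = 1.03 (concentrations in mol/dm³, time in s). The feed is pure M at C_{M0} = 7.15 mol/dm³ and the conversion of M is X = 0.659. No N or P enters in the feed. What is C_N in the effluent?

1.16 mol/dm³

Exit C_M = C_{M0}(1−X) = 7.15×0.341 = 2.438 mol/dm³.
A CSTR operates uniformly at the exit composition, giving r_N = 0.5266 and r_P = 1.608 (each k·C_M^n at C_M = 2.438).
Fraction of consumed M going to N: r_N/(r_N+r_P) = 0.2467.
C_N = 0.2467·C_{M0}·X = 0.2467×7.15×0.659 = 1.16 mol/dm³.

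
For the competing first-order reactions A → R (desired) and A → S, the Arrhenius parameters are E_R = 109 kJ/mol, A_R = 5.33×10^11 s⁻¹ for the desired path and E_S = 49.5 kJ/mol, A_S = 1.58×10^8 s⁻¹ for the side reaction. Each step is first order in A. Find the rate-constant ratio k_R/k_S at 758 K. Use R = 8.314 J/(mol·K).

0.268

Since both paths have the same order in A, the concentration cancels and S_{R/S} = k_R/k_S = (A_R/A_S)·exp[(E_S−E_R)/(RT)].
(E_S−E_R)/(RT) = (49.5−109)×10³/(8.314×758) = -59500/6302 = -9.441.
k_R/k_S = (5.33×10^11/1.58×10^8)·exp(-9.441) = 3373 × 7.937×10^-5 = 0.268.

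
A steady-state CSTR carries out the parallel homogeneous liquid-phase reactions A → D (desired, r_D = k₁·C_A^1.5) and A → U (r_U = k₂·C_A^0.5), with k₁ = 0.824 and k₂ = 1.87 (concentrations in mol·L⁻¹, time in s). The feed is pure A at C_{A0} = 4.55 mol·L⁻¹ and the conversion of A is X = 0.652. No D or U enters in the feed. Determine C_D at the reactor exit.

Exit C_A = C_{A0}(1−X) = 4.55×0.348 = 1.583 mol·L⁻¹.
A CSTR operates uniformly at the exit composition, giving r_D = 1.642 and r_U = 2.353 (each k·C_A^n at C_A = 1.583).
Fraction of consumed A going to D: r_D/(r_D+r_U) = 0.4110.
C_D = 0.4110·C_{A0}·X = 0.4110×4.55×0.652 = 1.22 mol·L⁻¹.

1.22 mol·L⁻¹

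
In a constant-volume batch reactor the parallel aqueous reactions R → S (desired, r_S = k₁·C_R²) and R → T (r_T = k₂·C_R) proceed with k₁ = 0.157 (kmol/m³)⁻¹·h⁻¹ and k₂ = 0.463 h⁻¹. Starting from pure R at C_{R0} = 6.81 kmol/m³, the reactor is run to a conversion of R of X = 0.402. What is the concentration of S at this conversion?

C_R = C_{R0}(1−X) = 4.072 kmol/m³.
Along a PFR/batch, dC_T/dC_R = −r_T/(r_S+r_T) = −k₂/(k₂+k₁·C_R).
Integrating from C_{R0} to C_R: C_T = (0.463/0.157)·ln[(0.463+0.157·6.81)/(0.463+0.157·4.07)] = 2.949·ln(1.532/1.102) = 0.9709 kmol/m³.
Then C_S = (C_{R0}−C_R) − C_T = 2.738 − 0.9709 = 1.767 kmol/m³.

1.77 kmol/m³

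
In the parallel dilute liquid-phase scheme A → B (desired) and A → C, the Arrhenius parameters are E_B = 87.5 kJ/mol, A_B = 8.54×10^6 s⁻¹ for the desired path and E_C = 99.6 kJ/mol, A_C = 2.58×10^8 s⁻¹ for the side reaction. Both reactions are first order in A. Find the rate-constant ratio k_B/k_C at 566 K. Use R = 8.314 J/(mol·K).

With equal orders, S_{B/C} = k_B/k_C = (A_B/A_C)·exp[(E_C−E_B)/(RT)].
(E_C−E_B)/(RT) = (99.6−87.5)×10³/(8.314×566) = 12100/4706 = 2.571.
k_B/k_C = (8.54×10^6/2.58×10^8)·exp(2.571) = 0.03310 × 13.08 = 0.433.

0.433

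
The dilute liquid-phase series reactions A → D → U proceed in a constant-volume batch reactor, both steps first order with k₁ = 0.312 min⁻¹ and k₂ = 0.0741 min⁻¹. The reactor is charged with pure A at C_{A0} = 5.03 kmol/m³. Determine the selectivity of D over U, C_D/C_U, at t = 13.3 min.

0.910

The intermediate concentration in a first-order A→B→C sequence is C_D = k₁C_{A0}(e^(−k₁t) − e^(−k₂t))/(k₂−k₁).
e^(−k₁t) = e^(−0.312×13.3) = e^(−4.150) = 0.01577; e^(−k₂t) = e^(−0.9855) = 0.3732.
C_D = 0.312×5.03/(0.0741−0.312) × (0.01577−0.3732) = (-6.597)×(-0.3575) = 2.358 kmol/m³.
C_A = C_{A0}e^(−k₁t) = 0.07933 kmol/m³, so C_U = C_{A0}−C_A−C_D = 2.593 kmol/m³; C_D/C_U = 0.910.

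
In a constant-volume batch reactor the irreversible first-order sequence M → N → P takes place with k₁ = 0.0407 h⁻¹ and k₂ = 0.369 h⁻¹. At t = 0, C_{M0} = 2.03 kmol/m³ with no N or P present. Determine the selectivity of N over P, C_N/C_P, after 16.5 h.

The intermediate concentration in a first-order A→B→C sequence is C_N = k₁C_{M0}(e^(−k₁t) − e^(−k₂t))/(k₂−k₁).
e^(−k₁t) = e^(−0.0407×16.5) = e^(−0.6715) = 0.5109; e^(−k₂t) = e^(−6.088) = 0.002269.
C_N = 0.0407×2.03/(0.369−0.0407) × (0.5109−0.002269) = 0.2517×0.5086 = 0.1280 kmol/m³.
C_M = C_{M0}e^(−k₁t) = 1.037 kmol/m³, so C_P = C_{M0}−C_M−C_N = 0.8648 kmol/m³; C_N/C_P = 0.148.

0.148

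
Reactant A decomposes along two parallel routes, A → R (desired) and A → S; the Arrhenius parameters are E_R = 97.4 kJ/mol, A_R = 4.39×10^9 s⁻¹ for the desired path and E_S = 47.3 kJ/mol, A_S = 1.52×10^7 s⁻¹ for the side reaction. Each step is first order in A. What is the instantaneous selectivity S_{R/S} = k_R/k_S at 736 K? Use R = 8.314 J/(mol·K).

k_R/k_S = (A_R/A_S)·exp[−(E_R−E_S)/(RT)] = (A_R/A_S)·exp[(E_S−E_R)/(RT)].
(E_S−E_R)/(RT) = (47.3−97.4)×10³/(8.314×736) = -50100/6119 = -8.187.
k_R/k_S = (4.39×10^9/1.52×10^7)·exp(-8.187) = 288.8 × 2.781×10^-4 = 0.0803.

0.0803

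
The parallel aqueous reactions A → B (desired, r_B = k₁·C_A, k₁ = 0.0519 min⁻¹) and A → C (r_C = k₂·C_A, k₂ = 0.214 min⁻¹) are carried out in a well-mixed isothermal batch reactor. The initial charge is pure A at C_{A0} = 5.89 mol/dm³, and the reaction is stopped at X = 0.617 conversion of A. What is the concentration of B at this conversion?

C_A = C_{A0}(1−X) = 2.256 mol/dm³.
Both paths are first order in A, so the instantaneous fraction to B is constant: dC_B/d(−C_A) = k₁/(k₁+k₂) = 0.1952.
C_B = 0.1952·(C_{A0}−C_A) = 0.1952×3.634 = 0.709 mol/dm³.

0.709 mol/dm³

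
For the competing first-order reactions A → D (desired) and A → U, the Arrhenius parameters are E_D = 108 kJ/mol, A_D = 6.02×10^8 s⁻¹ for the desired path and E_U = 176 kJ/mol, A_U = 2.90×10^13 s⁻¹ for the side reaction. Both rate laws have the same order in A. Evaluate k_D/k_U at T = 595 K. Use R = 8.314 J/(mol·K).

Since both paths have the same order in A, the concentration cancels and S_{D/U} = k_D/k_U = (A_D/A_U)·exp[(E_U−E_D)/(RT)].
(E_U−E_D)/(RT) = (176−108)×10³/(8.314×595) = 68000/4947 = 13.75.
k_D/k_U = (6.02×10^8/2.90×10^13)·exp(13.75) = 2.076×10^-5 × 9.330×10^5 = 19.4.
Since E_D < E_U, lowering the temperature improves selectivity toward D.

19.4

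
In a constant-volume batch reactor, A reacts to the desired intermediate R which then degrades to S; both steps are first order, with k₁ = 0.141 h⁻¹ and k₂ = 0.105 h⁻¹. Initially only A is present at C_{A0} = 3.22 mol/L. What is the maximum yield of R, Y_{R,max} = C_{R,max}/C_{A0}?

At the optimum, C_{R,max}/C_{A0} = (k₁/k₂)^[k₂/(k₂−k₁)].
= (0.141/0.105)^(0.105/(0.105−0.141)) = (1.343)^(-2.917) = 0.4232.

0.423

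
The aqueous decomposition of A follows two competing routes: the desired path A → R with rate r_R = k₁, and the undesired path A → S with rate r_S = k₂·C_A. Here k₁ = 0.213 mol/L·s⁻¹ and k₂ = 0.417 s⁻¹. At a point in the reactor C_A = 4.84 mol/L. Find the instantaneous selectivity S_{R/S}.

S_{R/S} = r_R/r_S = (k₁)/(k₂·C_A) = (k₁/k₂)·C_A⁻¹.
= (0.213) / (0.417×4.840) = 0.2130/2.018 = 0.106.
The undesired path is higher order in A, so low C_A (CSTR or dilute feed) favours R.

0.106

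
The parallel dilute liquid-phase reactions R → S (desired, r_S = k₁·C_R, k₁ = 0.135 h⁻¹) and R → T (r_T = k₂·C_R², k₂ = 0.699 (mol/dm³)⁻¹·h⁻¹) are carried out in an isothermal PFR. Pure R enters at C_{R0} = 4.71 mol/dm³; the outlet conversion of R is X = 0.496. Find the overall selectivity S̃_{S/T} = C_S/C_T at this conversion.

C_R = C_{R0}(1−X) = 2.374 mol/dm³.
Along a PFR/batch, dC_S/dC_R = −r_S/(r_S+r_T) = −k₁/(k₁+k₂·C_R).
Integrating from C_{R0} to C_R: C_S = (0.135/0.699)·ln[(0.135+0.699·4.71)/(0.135+0.699·2.37)] = 0.1931·ln(3.427/1.794) = 0.1250 mol/dm³.
C_T = (C_{R0}−C_R)−C_S = 2.211 mol/dm³; S̃_{S/T} = 0.1250/2.211 = 0.0565.

0.0565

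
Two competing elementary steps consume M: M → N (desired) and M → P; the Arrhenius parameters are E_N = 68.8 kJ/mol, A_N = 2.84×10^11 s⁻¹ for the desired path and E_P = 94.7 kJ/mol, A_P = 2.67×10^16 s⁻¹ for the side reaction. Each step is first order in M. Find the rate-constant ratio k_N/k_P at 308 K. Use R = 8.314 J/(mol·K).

Since both paths have the same order in M, the concentration cancels and S_{N/P} = k_N/k_P = (A_N/A_P)·exp[(E_P−E_N)/(RT)].
(E_P−E_N)/(RT) = (94.7−68.8)×10³/(8.314×308) = 25900/2561 = 10.11.
k_N/k_P = (2.84×10^11/2.67×10^16)·exp(10.11) = 1.064×10^-5 × 24695 = 0.263.
Since E_N < E_P, lowering the temperature improves selectivity toward N.

0.263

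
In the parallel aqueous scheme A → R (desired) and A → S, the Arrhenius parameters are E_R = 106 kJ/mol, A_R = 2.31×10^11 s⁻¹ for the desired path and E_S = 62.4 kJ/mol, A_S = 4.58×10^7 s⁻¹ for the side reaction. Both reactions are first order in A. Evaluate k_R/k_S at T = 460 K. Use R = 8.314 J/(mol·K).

0.0564

Since both paths have the same order in A, the concentration cancels and S_{R/S} = k_R/k_S = (A_R/A_S)·exp[(E_S−E_R)/(RT)].
(E_S−E_R)/(RT) = (62.4−106)×10³/(8.314×460) = -43600/3824 = -11.40.
k_R/k_S = (2.31×10^11/4.58×10^7)·exp(-11.40) = 5044 × 1.119×10^-5 = 0.0564.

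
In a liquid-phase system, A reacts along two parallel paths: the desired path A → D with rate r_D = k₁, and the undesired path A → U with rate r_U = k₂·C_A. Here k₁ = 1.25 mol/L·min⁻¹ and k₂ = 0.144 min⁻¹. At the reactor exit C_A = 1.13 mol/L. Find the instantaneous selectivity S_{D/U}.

S_{D/U} = r_D/r_U = (k₁)/(k₂·C_A) = (k₁/k₂)·C_A⁻¹.
= (1.25) / (0.144×1.130) = 1.250/0.1627 = 7.68.

7.68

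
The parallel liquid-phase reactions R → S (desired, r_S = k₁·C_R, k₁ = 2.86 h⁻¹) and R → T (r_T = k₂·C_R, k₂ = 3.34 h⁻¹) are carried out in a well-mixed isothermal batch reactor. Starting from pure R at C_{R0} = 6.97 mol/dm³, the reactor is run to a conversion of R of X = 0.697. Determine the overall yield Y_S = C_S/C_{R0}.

0.322

C_R = C_{R0}(1−X) = 2.112 mol/dm³.
Both paths are first order in R, so the instantaneous fraction to S is constant: dC_S/d(−C_R) = k₁/(k₁+k₂) = 0.4613.
C_S = 0.4613·(C_{R0}−C_R) = 0.4613×4.858 = 2.24 mol/dm³.
Y_S = C_S/C_{R0} = 2.241/6.97 = 0.322.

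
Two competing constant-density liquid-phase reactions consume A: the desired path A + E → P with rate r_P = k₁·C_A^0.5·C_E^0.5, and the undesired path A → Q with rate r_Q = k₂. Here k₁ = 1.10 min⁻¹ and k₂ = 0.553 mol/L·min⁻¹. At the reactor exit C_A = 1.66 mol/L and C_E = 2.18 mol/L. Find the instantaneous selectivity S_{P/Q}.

S_{P/Q} = r_P/r_Q = (k₁·C_A^0.5·C_E^0.5)/(k₂) = (k₁/k₂)·C_A^0.5·C_E^0.5.
= (1.10×1.660^0.5×2.180^0.5) / (0.553) = 2.093/0.5530 = 3.78.
Since the desired path is higher order in A, keeping C_A high (PFR or concentrated feed) favours P.

3.78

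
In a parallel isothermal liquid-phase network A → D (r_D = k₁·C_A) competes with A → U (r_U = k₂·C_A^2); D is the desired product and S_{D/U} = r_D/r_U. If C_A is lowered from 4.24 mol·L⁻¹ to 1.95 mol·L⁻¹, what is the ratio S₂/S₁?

S_{D/U} = (k₁/k₂)·C_A⁻¹, so S₂/S₁ = (C_{A,2}/C_{A,1})⁻¹.
= 4.24/1.95 = 2.17.

2.17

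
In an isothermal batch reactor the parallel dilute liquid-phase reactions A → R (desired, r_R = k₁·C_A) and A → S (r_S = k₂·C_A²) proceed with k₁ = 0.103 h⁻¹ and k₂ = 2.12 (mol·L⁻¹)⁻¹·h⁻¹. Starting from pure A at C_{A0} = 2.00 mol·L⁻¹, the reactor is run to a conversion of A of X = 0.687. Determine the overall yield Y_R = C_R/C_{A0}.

C_A = C_{A0}(1−X) = 0.6260 mol·L⁻¹.
Along a PFR/batch, dC_R/dC_A = −r_R/(r_R+r_S) = −k₁/(k₁+k₂·C_A).
Integrating from C_{A0} to C_A: C_R = (0.103/2.12)·ln[(0.103+2.12·2.00)/(0.103+2.12·0.626)] = 0.04858·ln(4.343/1.430) = 0.05397 mol·L⁻¹.
Y_R = C_R/C_{A0} = 0.05397/2.00 = 0.0270.

0.0270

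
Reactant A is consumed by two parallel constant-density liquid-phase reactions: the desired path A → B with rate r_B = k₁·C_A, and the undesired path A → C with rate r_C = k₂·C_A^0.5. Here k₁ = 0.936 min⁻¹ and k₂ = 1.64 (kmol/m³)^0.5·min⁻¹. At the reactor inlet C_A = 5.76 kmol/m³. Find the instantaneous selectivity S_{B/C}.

S_{B/C} = r_B/r_C = (k₁·C_A)/(k₂·C_A^0.5) = (k₁/k₂)·C_A^0.5.
= (0.936×5.760) / (1.64×5.760^0.5) = 5.391/3.936 = 1.37.

1.37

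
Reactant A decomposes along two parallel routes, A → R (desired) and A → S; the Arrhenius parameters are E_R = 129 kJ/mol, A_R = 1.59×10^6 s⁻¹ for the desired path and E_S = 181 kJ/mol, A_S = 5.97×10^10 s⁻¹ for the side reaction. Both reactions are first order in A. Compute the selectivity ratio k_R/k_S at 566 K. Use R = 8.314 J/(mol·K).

1.68

With equal orders, S_{R/S} = k_R/k_S = (A_R/A_S)·exp[(E_S−E_R)/(RT)].
(E_S−E_R)/(RT) = (181−129)×10³/(8.314×566) = 52000/4706 = 11.05.
k_R/k_S = (1.59×10^6/5.97×10^10)·exp(11.05) = 2.663×10^-5 × 62967 = 1.68.
Since E_R < E_S, lowering the temperature improves selectivity toward R.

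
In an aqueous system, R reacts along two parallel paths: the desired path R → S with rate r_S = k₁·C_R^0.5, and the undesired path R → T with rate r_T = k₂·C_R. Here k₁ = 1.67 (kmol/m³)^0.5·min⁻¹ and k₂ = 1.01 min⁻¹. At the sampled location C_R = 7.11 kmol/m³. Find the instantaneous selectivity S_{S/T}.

0.620

S_{S/T} = r_S/r_T = (k₁·C_R^0.5)/(k₂·C_R) = (k₁/k₂)·C_R^-0.5.
= (1.67×7.110^0.5) / (1.01×7.110) = 4.453/7.181 = 0.620.
The undesired path is higher order in R, so low C_R (CSTR or dilute feed) favours S.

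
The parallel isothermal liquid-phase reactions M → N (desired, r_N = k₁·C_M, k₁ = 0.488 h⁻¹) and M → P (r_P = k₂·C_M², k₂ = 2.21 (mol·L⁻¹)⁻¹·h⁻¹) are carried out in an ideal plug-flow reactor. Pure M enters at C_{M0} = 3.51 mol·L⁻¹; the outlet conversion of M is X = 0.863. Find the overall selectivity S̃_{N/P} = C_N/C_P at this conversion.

0.139

C_M = C_{M0}(1−X) = 0.4809 mol·L⁻¹.
Along a PFR/batch, dC_N/dC_M = −r_N/(r_N+r_P) = −k₁/(k₁+k₂·C_M).
Integrating from C_{M0} to C_M: C_N = (0.488/2.21)·ln[(0.488+2.21·3.51)/(0.488+2.21·0.481)] = 0.2208·ln(8.245/1.551) = 0.3690 mol·L⁻¹.
C_P = (C_{M0}−C_M)−C_N = 2.660 mol·L⁻¹; S̃_{N/P} = 0.3690/2.660 = 0.139.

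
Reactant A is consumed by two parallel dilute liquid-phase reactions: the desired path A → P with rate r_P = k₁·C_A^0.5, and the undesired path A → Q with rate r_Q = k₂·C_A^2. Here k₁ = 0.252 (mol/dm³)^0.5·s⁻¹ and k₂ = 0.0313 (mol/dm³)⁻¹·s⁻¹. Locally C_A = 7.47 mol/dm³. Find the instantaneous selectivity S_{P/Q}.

S_{P/Q} = r_P/r_Q = (k₁·C_A^0.5)/(k₂·C_A^2) = (k₁/k₂)·C_A^-1.5.
= (0.252×7.470^0.5) / (0.0313×7.470^2) = 0.6887/1.747 = 0.394.

0.394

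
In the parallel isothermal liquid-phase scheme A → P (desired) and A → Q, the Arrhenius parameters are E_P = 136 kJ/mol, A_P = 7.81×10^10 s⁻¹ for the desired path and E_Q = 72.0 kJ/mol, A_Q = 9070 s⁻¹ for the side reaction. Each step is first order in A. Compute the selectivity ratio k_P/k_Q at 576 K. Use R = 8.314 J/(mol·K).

13.5

k_P/k_Q = (A_P/A_Q)·exp[−(E_P−E_Q)/(RT)] = (A_P/A_Q)·exp[(E_Q−E_P)/(RT)].
(E_Q−E_P)/(RT) = (72.0−136)×10³/(8.314×576) = -64000/4789 = -13.36.
k_P/k_Q = (7.81×10^10/9070)·exp(-13.36) = 8.611×10^6 × 1.570×10^-6 = 13.5.
Since E_P > E_Q, raising the temperature improves selectivity toward P.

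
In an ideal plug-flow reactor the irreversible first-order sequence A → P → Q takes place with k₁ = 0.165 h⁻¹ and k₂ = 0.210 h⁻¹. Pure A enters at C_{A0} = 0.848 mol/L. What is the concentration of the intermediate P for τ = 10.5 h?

For first-order series with pure A initially, C_P(τ) = k₁C_{A0}/(k₂−k₁)·(e^(−k₁τ) − e^(−k₂τ)).
e^(−k₁τ) = e^(−0.165×10.5) = e^(−1.733) = 0.1768; e^(−k₂τ) = e^(−2.205) = 0.1103.
C_P = 0.165×0.848/(0.210−0.165) × (0.1768−0.1103) = 3.109×0.06659 = 0.2071 mol/L.

0.207 mol/L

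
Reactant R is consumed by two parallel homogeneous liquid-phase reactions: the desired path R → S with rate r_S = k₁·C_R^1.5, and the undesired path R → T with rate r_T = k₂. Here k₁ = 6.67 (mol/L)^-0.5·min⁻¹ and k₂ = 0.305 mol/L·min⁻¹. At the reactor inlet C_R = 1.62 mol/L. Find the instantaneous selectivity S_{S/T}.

45.1

S_{S/T} = r_S/r_T = (k₁·C_R^1.5)/(k₂) = (k₁/k₂)·C_R^1.5.
= (6.67×1.620^1.5) / (0.305) = 13.75/0.3050 = 45.1.
Since the desired path is higher order in R, keeping C_R high (PFR or concentrated feed) favours S.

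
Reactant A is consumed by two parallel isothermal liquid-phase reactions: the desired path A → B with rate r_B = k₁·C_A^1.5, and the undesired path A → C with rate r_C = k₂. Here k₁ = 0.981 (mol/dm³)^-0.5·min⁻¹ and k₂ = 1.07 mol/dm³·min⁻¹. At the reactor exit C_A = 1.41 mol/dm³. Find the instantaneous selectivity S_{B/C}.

1.54

S_{B/C} = r_B/r_C = (k₁·C_A^1.5)/(k₂) = (k₁/k₂)·C_A^1.5.
= (0.981×1.410^1.5) / (1.07) = 1.642/1.070 = 1.54.
Since the desired path is higher order in A, keeping C_A high (PFR or concentrated feed) favours B.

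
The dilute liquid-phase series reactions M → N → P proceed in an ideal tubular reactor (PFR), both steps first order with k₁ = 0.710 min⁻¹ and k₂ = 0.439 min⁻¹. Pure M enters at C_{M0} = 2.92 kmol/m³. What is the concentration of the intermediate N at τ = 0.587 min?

0.870 kmol/m³

Solving the coupled first-order balances gives C_N(τ) = [k₁/(k₂−k₁)]·C_{M0}·(e^(−k₁τ) − e^(−k₂τ)).
e^(−k₁τ) = e^(−0.710×0.587) = e^(−0.4168) = 0.6592; e^(−k₂τ) = e^(−0.2577) = 0.7728.
C_N = 0.710×2.92/(0.439−0.710) × (0.6592−0.7728) = (-7.650)×(-0.1137) = 0.8695 kmol/m³.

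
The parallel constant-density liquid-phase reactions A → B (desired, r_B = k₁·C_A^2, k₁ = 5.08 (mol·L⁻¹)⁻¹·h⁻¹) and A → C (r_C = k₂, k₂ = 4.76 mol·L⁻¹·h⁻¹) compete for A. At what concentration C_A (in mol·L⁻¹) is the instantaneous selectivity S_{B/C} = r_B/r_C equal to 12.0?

3.35 mol·L⁻¹

S_{B/C} = (k₁/k₂)·C_A^2 ⇒ C_A = (S·k₂/k₁)^(0.5).
= (12.0×4.76/5.08)^(0.5) = (11.24)^(0.5) = 3.35 mol·L⁻¹.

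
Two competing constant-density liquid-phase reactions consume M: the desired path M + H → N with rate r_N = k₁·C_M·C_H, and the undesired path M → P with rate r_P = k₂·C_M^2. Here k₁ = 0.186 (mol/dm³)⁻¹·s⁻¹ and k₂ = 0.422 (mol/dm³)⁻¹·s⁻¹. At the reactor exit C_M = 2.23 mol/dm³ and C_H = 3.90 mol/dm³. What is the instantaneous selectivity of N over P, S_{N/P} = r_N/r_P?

0.771

S_{N/P} = r_N/r_P = (k₁·C_M·C_H)/(k₂·C_M^2) = (k₁/k₂)·C_M⁻¹·C_H.
= (0.186×2.230×3.900) / (0.422×2.230^2) = 1.618/2.099 = 0.771.
The undesired path is higher order in M, so low C_M (CSTR or dilute feed) favours N.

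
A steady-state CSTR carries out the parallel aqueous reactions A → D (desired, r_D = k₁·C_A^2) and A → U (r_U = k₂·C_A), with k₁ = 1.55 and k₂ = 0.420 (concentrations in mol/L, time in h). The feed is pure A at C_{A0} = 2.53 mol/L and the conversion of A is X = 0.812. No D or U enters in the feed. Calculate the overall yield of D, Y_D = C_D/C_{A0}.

Exit C_A = C_{A0}(1−X) = 2.53×0.188 = 0.4756 mol/L.
In a CSTR the entire volume is at exit conditions, so r_D = 1.55×0.4756^2 = 0.3507 and r_U = 0.420×0.4756 = 0.1998.
Fraction of consumed A going to D: r_D/(r_D+r_U) = 0.6371.
C_D = 0.6371·C_{A0}·X = 0.6371×2.53×0.812 = 1.31 mol/L; Y_D = C_D/C_{A0} = 0.517.

0.517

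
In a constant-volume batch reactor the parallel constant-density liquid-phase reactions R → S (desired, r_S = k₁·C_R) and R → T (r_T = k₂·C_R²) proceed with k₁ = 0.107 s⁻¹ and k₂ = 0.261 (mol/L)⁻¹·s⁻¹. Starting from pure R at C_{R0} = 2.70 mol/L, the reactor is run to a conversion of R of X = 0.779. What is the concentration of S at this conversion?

C_R = C_{R0}(1−X) = 0.5967 mol/L.
Along a PFR/batch, dC_S/dC_R = −r_S/(r_S+r_T) = −k₁/(k₁+k₂·C_R).
Integrating from C_{R0} to C_R: C_S = (0.107/0.261)·ln[(0.107+0.261·2.70)/(0.107+0.261·0.597)] = 0.4100·ln(0.8117/0.2627) = 0.4624 mol/L.

0.462 mol/L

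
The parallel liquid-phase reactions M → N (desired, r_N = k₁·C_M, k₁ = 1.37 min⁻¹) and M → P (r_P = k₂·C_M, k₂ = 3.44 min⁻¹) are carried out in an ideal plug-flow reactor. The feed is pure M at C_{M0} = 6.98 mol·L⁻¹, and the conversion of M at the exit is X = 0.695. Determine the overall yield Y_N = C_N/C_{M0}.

0.198

C_M = C_{M0}(1−X) = 2.129 mol·L⁻¹.
Both paths are first order in M, so the instantaneous fraction to N is constant: dC_N/d(−C_M) = k₁/(k₁+k₂) = 0.2848.
C_N = 0.2848·(C_{M0}−C_M) = 0.2848×4.851 = 1.38 mol·L⁻¹.
Y_N = C_N/C_{M0} = 1.382/6.98 = 0.198.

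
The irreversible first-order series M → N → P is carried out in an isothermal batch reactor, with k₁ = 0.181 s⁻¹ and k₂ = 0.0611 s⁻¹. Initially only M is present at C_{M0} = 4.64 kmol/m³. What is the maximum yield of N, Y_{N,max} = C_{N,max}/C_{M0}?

0.575

Evaluating C_N at t_opt = ln(k₂/k₁)/(k₂−k₁) gives C_{N,max}/C_{M0} = (k₁/k₂)^[k₂/(k₂−k₁)].
= (0.181/0.0611)^(0.0611/(0.0611−0.181)) = (2.962)^(-0.5096) = 0.5750.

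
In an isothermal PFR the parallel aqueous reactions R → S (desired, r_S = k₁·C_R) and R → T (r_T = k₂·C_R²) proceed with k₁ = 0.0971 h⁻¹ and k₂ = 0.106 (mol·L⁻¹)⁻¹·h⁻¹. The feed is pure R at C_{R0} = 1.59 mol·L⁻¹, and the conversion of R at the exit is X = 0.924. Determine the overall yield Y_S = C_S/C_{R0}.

C_R = C_{R0}(1−X) = 0.1208 mol·L⁻¹.
Along a PFR/batch, dC_S/dC_R = −r_S/(r_S+r_T) = −k₁/(k₁+k₂·C_R).
Integrating from C_{R0} to C_R: C_S = (0.0971/0.106)·ln[(0.0971+0.106·1.59)/(0.0971+0.106·0.121)] = 0.9160·ln(0.2656/0.1099) = 0.8084 mol·L⁻¹.
Y_S = C_S/C_{R0} = 0.8084/1.59 = 0.508.

0.508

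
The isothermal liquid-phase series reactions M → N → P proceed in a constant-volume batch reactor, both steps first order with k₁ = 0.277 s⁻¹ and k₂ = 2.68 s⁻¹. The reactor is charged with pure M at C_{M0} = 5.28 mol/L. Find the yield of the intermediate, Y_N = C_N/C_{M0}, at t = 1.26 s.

The intermediate concentration in a first-order A→B→C sequence is C_N = k₁C_{M0}(e^(−k₁t) − e^(−k₂t))/(k₂−k₁).
e^(−k₁t) = e^(−0.277×1.26) = e^(−0.3490) = 0.7054; e^(−k₂t) = e^(−3.377) = 0.03416.
C_N = 0.277×5.28/(2.68−0.277) × (0.7054−0.03416) = 0.6086×0.6712 = 0.4085 mol/L.
Y_N = C_N/C_{M0} = 0.4085/5.28 = 0.0774.

0.0774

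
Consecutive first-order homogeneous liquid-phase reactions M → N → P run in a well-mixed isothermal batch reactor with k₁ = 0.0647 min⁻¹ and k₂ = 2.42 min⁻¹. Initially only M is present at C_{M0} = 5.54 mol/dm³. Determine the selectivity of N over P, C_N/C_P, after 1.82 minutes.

Solving the coupled first-order balances gives C_N(t) = [k₁/(k₂−k₁)]·C_{M0}·(e^(−k₁t) − e^(−k₂t)).
e^(−k₁t) = e^(−0.0647×1.82) = e^(−0.1178) = 0.8889; e^(−k₂t) = e^(−4.404) = 0.01222.
C_N = 0.0647×5.54/(2.42−0.0647) × (0.8889−0.01222) = 0.1522×0.8767 = 0.1334 mol/dm³.
C_M = C_{M0}e^(−k₁t) = 4.925 mol/dm³, so C_P = C_{M0}−C_M−C_N = 0.4820 mol/dm³; C_N/C_P = 0.277.

0.277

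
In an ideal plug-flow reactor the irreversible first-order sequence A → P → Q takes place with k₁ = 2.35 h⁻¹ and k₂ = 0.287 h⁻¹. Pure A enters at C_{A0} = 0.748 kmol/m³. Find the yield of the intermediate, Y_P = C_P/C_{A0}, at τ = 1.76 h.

For first-order series with pure A initially, C_P(τ) = k₁C_{A0}/(k₂−k₁)·(e^(−k₁τ) − e^(−k₂τ)).
e^(−k₁τ) = e^(−2.35×1.76) = e^(−4.136) = 0.01599; e^(−k₂τ) = e^(−0.5051) = 0.6034.
C_P = 2.35×0.748/(0.287−2.35) × (0.01599−0.6034) = (-0.8521)×(-0.5874) = 0.5005 kmol/m³.
Y_P = C_P/C_{A0} = 0.5005/0.748 = 0.669.

0.669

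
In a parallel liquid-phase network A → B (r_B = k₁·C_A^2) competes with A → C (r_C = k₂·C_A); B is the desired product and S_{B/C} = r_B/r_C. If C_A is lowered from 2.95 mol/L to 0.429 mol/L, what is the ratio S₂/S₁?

S_{B/C} = (k₁/k₂)·C_A, so S₂/S₁ = (C_{A,2}/C_{A,1}).
= 0.429/2.95 = 0.145.
Selectivity toward B falls as C_A falls — high-concentration operation is favoured.

0.145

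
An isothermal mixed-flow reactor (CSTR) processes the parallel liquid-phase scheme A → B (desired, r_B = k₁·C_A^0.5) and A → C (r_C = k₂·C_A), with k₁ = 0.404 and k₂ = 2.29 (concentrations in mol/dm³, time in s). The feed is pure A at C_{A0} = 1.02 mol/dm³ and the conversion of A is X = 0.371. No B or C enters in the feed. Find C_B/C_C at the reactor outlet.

0.220

Exit C_A = C_{A0}(1−X) = 1.02×0.629 = 0.6416 mol/dm³.
A CSTR operates uniformly at the exit composition, giving r_B = 0.3236 and r_C = 1.469 (each k·C_A^n at C_A = 0.6416).
Overall selectivity = C_B/C_C = r_Bτ/(r_Cτ) = r_B/r_C = 0.220.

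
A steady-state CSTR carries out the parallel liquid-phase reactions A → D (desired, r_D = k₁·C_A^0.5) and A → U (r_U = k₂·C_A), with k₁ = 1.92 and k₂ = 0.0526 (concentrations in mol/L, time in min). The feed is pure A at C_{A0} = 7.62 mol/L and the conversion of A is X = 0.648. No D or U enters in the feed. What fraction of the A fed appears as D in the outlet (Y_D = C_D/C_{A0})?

0.620

Exit C_A = C_{A0}(1−X) = 7.62×0.352 = 2.682 mol/L.
A CSTR operates uniformly at the exit composition, giving r_D = 3.144 and r_U = 0.1411 (each k·C_A^n at C_A = 2.682).
Fraction of consumed A going to D: r_D/(r_D+r_U) = 0.9571.
C_D = 0.9571·C_{A0}·X = 0.9571×7.62×0.648 = 4.73 mol/L; Y_D = C_D/C_{A0} = 0.620.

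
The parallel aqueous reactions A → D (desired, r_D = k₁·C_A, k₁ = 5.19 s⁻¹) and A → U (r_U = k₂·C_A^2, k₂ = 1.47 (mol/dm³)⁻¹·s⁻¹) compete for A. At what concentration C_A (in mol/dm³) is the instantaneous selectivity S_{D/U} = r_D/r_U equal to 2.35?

1.50 mol/dm³

S_{D/U} = (k₁/k₂)·C_A⁻¹ ⇒ C_A = (S·k₂/k₁)^(-1).
= (2.35×1.47/5.19)^(-1) = (0.6656)^(-1) = 1.50 mol/dm³.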